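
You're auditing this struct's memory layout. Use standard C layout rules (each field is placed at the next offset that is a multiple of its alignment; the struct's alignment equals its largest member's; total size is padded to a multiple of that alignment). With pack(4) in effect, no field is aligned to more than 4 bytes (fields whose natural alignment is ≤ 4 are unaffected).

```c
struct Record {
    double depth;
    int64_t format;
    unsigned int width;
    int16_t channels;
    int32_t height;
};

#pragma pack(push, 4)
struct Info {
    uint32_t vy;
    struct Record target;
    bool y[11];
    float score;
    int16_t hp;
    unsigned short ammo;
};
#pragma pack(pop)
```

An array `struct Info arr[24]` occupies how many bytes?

Record: depth at 0 (size 8, align 8) → ends 8; format at 8 (size 8, align 8) → ends 16; width at 16 (size 4, align 4) → ends 20; channels at 20 (size 2, align 2) → ends 22; pad 2 to align 4 for height; height at 24 (size 4, align 4) → ends 28; tail pad 4 to reach multiple of 8; total 32 bytes, alignment 8
vy at 0 (size 4, align 4) → ends 4
target at 4 (size 32, align 4) → ends 36
y at 36 (size 11, align 1) → ends 47
pad 1 to align 4 for score
score at 48 (size 4, align 4) → ends 52
hp at 52 (size 2, align 2) → ends 54
ammo at 54 (size 2, align 2) → ends 56
total 56 bytes, alignment 4
array of 24: 24 × 56 = 1344

1344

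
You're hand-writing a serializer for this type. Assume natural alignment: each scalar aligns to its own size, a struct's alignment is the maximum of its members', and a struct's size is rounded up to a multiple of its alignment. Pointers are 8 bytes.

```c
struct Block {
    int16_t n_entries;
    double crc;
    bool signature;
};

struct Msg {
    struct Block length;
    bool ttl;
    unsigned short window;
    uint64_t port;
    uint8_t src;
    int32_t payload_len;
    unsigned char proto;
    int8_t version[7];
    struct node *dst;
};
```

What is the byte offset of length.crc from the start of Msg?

8

Block: @0: n_entries [2B, align 2] → 2; +6 pad (align 8); @8: crc [8B, align 8] → 16; @16: signature [1B, align 1] → 17; +7 tail pad (align 8); size 24, align 8
@0: length [24B, align 8] → 24
within Block: crc at 8
0 + 8 = 8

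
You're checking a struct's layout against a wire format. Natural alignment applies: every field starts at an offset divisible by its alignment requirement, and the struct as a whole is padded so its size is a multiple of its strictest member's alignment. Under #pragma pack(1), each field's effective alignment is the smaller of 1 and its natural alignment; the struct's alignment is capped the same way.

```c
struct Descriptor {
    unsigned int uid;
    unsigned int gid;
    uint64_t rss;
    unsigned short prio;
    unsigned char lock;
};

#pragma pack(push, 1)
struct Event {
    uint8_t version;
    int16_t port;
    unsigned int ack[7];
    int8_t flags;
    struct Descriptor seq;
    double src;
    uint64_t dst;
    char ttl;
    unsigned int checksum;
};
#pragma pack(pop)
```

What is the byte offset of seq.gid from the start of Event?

36

Descriptor: @0: uid [4B, align 4] → 4; @4: gid [4B, align 4] → 8; @8: rss [8B, align 8] → 16; @16: prio [2B, align 2] → 18; @18: lock [1B, align 1] → 19; +5 tail pad (align 8); size 24, align 8
@0: version [1B, align 1] → 1
@1: port [2B, align 1] → 3
@3: ack [28B, align 1] → 31
@31: flags [1B, align 1] → 32
@32: seq [24B, align 1] → 56
within Descriptor: gid at 4
32 + 4 = 36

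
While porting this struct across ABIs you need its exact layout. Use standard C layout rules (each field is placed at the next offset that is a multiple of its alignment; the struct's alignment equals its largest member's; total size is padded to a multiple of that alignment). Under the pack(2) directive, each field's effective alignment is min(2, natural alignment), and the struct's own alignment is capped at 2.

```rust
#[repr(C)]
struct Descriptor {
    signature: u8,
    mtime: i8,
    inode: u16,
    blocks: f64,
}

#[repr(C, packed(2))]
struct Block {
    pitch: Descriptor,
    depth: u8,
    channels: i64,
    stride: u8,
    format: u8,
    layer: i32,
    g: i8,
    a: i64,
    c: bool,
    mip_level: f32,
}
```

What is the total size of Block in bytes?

48 bytes

Descriptor: signature at 0 (size 1, align 1) → ends 1; mtime at 1 (size 1, align 1) → ends 2; inode at 2 (size 2, align 2) → ends 4; pad 4 to align 8 for blocks; blocks at 8 (size 8, align 8) → ends 16; total 16 bytes, alignment 8
pitch at 0 (size 16, align 2) → ends 16
depth at 16 (size 1, align 1) → ends 17
pad 1 to align 2 for channels
channels at 18 (size 8, align 2) → ends 26
stride at 26 (size 1, align 1) → ends 27
format at 27 (size 1, align 1) → ends 28
layer at 28 (size 4, align 2) → ends 32
g at 32 (size 1, align 1) → ends 33
pad 1 to align 2 for a
a at 34 (size 8, align 2) → ends 42
c at 42 (size 1, align 1) → ends 43
pad 1 to align 2 for mip_level
mip_level at 44 (size 4, align 2) → ends 48
total 48 bytes, alignment 2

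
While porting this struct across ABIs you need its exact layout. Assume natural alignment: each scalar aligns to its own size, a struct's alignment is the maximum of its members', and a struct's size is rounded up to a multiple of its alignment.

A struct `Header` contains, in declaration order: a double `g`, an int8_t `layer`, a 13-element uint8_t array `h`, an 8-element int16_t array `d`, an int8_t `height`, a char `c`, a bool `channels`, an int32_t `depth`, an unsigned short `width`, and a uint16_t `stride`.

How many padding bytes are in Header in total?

g at 0 (size 8, align 8) → ends 8
layer at 8 (size 1, align 1) → ends 9
h at 9 (size 13, align 1) → ends 22
d at 22 (size 16, align 2) → ends 38
height at 38 (size 1, align 1) → ends 39
c at 39 (size 1, align 1) → ends 40
channels at 40 (size 1, align 1) → ends 41
pad 3 to align 4 for depth
depth at 44 (size 4, align 4) → ends 48
width at 48 (size 2, align 2) → ends 50
stride at 50 (size 2, align 2) → ends 52
tail pad 4 to reach multiple of 8
total 56 bytes, alignment 8
data bytes 49, size 56 → padding 7

7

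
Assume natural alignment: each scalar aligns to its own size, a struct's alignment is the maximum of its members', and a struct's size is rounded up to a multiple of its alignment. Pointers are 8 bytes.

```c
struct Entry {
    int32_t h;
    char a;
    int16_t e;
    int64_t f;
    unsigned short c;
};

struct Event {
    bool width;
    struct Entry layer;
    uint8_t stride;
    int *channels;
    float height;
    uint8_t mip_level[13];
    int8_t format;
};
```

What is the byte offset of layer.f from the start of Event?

Entry: @0: h [4B, align 4] → 4; @4: a [1B, align 1] → 5; +1 pad (align 2); @6: e [2B, align 2] → 8; @8: f [8B, align 8] → 16; @16: c [2B, align 2] → 18; +6 tail pad (align 8); size 24, align 8
@0: width [1B, align 1] → 1
+7 pad (align 8)
@8: layer [24B, align 8] → 32
within Entry: f at 8
8 + 8 = 16

16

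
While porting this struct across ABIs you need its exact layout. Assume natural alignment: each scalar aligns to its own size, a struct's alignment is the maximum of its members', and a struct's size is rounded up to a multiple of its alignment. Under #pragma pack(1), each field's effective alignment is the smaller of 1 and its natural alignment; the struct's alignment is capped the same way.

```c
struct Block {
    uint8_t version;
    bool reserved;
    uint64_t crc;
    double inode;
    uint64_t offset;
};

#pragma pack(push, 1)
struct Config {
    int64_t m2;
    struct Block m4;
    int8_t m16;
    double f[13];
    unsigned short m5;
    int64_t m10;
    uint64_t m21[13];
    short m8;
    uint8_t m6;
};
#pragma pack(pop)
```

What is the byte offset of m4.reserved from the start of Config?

Block: version at 0 (size 1, align 1) → ends 1; reserved at 1 (size 1, align 1) → ends 2; pad 6 to align 8 for crc; crc at 8 (size 8, align 8) → ends 16; inode at 16 (size 8, align 8) → ends 24; offset at 24 (size 8, align 8) → ends 32; total 32 bytes, alignment 8
m2 at 0 (size 8, align 1) → ends 8
m4 at 8 (size 32, align 1) → ends 40
within Block: reserved at 1
8 + 1 = 9

9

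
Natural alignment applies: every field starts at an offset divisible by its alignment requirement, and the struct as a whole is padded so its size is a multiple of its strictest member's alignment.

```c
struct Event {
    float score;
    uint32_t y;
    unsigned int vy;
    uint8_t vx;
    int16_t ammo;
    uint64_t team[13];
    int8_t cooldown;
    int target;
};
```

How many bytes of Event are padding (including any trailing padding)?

4

@0: score [4B, align 4] → 4
@4: y [4B, align 4] → 8
@8: vy [4B, align 4] → 12
@12: vx [1B, align 1] → 13
+1 pad (align 2)
@14: ammo [2B, align 2] → 16
@16: team [104B, align 8] → 120
@120: cooldown [1B, align 1] → 121
+3 pad (align 4)
@124: target [4B, align 4] → 128
size 128, align 8
data bytes 124, size 128 → padding 4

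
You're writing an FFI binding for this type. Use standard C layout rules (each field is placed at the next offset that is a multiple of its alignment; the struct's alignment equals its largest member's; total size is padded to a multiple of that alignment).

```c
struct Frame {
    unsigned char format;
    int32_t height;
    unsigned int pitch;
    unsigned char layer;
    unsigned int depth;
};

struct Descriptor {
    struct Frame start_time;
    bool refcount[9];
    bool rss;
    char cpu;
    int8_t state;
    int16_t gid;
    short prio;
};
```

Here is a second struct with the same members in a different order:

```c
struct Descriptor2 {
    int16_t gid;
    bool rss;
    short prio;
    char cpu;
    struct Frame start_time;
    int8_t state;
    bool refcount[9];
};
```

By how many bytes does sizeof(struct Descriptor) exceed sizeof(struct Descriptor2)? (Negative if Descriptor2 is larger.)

-4

Frame: 0..1  format  (1B, 1-aligned); 1..4  -- padding (3B); 4..8  height  (4B, 4-aligned); 8..12  pitch  (4B, 4-aligned); 12..13  layer  (1B, 1-aligned); 13..16  -- padding (3B); 16..20  depth  (4B, 4-aligned); sizeof = 20, alignof = 4
0..20  start_time  (20B, 4-aligned)
20..29  refcount  (9B, 1-aligned)
29..30  rss  (1B, 1-aligned)
30..31  cpu  (1B, 1-aligned)
31..32  state  (1B, 1-aligned)
32..34  gid  (2B, 2-aligned)
34..36  prio  (2B, 2-aligned)
sizeof = 36, alignof = 4
— Descriptor2 —
0..2  gid  (2B, 2-aligned)
2..3  rss  (1B, 1-aligned)
3..4  -- padding (1B)
4..6  prio  (2B, 2-aligned)
6..7  cpu  (1B, 1-aligned)
7..8  -- padding (1B)
8..28  start_time  (20B, 4-aligned)
28..29  state  (1B, 1-aligned)
29..38  refcount  (9B, 1-aligned)
38..40  -- tail padding (2B)
sizeof = 40, alignof = 4
36 − 40 = -4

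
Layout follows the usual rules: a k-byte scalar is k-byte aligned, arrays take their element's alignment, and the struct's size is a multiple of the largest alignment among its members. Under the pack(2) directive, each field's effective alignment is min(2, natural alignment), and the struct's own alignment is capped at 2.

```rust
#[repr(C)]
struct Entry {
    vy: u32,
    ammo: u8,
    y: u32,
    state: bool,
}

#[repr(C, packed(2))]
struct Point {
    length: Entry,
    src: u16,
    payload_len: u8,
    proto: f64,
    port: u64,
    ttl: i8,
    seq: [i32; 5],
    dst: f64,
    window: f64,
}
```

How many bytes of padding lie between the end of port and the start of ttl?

Entry: vy at 0 (size 4, align 4) → ends 4; ammo at 4 (size 1, align 1) → ends 5; pad 3 to align 4 for y; y at 8 (size 4, align 4) → ends 12; state at 12 (size 1, align 1) → ends 13; tail pad 3 to reach multiple of 4; total 16 bytes, alignment 4
length at 0 (size 16, align 2) → ends 16
src at 16 (size 2, align 2) → ends 18
payload_len at 18 (size 1, align 1) → ends 19
pad 1 to align 2 for proto
proto at 20 (size 8, align 2) → ends 28
port at 28 (size 8, align 2) → ends 36
ttl at 36 (size 1, align 1) → ends 37

0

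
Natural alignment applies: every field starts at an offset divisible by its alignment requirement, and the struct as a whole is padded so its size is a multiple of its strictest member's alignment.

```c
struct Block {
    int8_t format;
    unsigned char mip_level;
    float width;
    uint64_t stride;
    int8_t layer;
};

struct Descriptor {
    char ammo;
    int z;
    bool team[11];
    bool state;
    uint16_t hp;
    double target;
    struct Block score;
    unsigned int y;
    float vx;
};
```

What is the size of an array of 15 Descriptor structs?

960

Block: 0..1  format  (1B, 1-aligned); 1..2  mip_level  (1B, 1-aligned); 2..4  -- padding (2B); 4..8  width  (4B, 4-aligned); 8..16  stride  (8B, 8-aligned); 16..17  layer  (1B, 1-aligned); 17..24  -- tail padding (7B); sizeof = 24, alignof = 8
0..1  ammo  (1B, 1-aligned)
1..4  -- padding (3B)
4..8  z  (4B, 4-aligned)
8..19  team  (11B, 1-aligned)
19..20  state  (1B, 1-aligned)
20..22  hp  (2B, 2-aligned)
22..24  -- padding (2B)
24..32  target  (8B, 8-aligned)
32..56  score  (24B, 8-aligned)
56..60  y  (4B, 4-aligned)
60..64  vx  (4B, 4-aligned)
sizeof = 64, alignof = 8
array of 15: 15 × 64 = 960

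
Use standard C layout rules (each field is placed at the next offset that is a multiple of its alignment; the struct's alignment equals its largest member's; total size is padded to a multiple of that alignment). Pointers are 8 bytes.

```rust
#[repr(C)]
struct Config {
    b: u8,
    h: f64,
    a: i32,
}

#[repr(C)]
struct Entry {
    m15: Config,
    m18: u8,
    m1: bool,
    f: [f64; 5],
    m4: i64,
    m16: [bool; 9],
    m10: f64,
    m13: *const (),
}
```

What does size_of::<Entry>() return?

Config: 0..1  b  (1B, 1-aligned); 1..8  -- padding (7B); 8..16  h  (8B, 8-aligned); 16..20  a  (4B, 4-aligned); 20..24  -- tail padding (4B); sizeof = 24, alignof = 8
0..24  m15  (24B, 8-aligned)
24..25  m18  (1B, 1-aligned)
25..26  m1  (1B, 1-aligned)
26..32  -- padding (6B)
32..72  f  (40B, 8-aligned)
72..80  m4  (8B, 8-aligned)
80..89  m16  (9B, 1-aligned)
89..96  -- padding (7B)
96..104  m10  (8B, 8-aligned)
104..112  m13  (8B, 8-aligned)
sizeof = 112, alignof = 8

112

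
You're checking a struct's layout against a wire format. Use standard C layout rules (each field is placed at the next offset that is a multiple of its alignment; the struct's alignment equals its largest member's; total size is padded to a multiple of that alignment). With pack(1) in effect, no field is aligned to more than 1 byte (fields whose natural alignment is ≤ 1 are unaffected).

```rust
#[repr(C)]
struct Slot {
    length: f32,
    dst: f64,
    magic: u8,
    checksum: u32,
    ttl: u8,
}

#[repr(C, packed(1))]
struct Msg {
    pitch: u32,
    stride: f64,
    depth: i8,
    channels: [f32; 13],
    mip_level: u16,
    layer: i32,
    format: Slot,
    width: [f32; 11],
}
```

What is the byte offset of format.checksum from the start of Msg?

Slot: length at 0 (size 4, align 4) → ends 4; pad 4 to align 8 for dst; dst at 8 (size 8, align 8) → ends 16; magic at 16 (size 1, align 1) → ends 17; pad 3 to align 4 for checksum; checksum at 20 (size 4, align 4) → ends 24; ttl at 24 (size 1, align 1) → ends 25; tail pad 7 to reach multiple of 8; total 32 bytes, alignment 8
pitch at 0 (size 4, align 1) → ends 4
stride at 4 (size 8, align 1) → ends 12
depth at 12 (size 1, align 1) → ends 13
channels at 13 (size 52, align 1) → ends 65
mip_level at 65 (size 2, align 1) → ends 67
layer at 67 (size 4, align 1) → ends 71
format at 71 (size 32, align 1) → ends 103
within Slot: checksum at 20
71 + 20 = 91

91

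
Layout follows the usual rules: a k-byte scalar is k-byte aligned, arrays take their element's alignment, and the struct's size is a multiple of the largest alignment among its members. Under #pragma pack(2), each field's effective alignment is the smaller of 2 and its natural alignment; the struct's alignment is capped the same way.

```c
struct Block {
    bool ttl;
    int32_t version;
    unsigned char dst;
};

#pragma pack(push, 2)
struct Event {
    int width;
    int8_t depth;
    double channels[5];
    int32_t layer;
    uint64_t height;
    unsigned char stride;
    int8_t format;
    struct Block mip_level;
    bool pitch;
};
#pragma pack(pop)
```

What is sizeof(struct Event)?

Block: ttl at 0 (size 1, align 1) → ends 1; pad 3 to align 4 for version; version at 4 (size 4, align 4) → ends 8; dst at 8 (size 1, align 1) → ends 9; tail pad 3 to reach multiple of 4; total 12 bytes, alignment 4
width at 0 (size 4, align 2) → ends 4
depth at 4 (size 1, align 1) → ends 5
pad 1 to align 2 for channels
channels at 6 (size 40, align 2) → ends 46
layer at 46 (size 4, align 2) → ends 50
height at 50 (size 8, align 2) → ends 58
stride at 58 (size 1, align 1) → ends 59
format at 59 (size 1, align 1) → ends 60
mip_level at 60 (size 12, align 2) → ends 72
pitch at 72 (size 1, align 1) → ends 73
tail pad 1 to reach multiple of 2
total 74 bytes, alignment 2

74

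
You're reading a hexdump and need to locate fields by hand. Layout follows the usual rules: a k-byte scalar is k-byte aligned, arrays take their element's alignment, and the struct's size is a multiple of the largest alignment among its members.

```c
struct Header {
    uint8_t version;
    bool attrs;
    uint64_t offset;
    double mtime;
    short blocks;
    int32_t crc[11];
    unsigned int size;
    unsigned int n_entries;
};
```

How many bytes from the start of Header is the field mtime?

version at 0 (size 1, align 1) → ends 1
attrs at 1 (size 1, align 1) → ends 2
pad 6 to align 8 for offset
offset at 8 (size 8, align 8) → ends 16
mtime at 16 (size 8, align 8) → ends 24

16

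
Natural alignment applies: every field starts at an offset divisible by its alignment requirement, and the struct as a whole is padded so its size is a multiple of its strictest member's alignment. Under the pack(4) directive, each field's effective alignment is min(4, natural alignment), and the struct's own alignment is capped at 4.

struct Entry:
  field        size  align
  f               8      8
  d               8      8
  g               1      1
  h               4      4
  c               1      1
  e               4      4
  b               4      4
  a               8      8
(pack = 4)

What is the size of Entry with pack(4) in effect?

44

0..8  f  (8B, 4-aligned)
8..16  d  (8B, 4-aligned)
16..17  g  (1B, 1-aligned)
17..20  -- padding (3B)
20..24  h  (4B, 4-aligned)
24..25  c  (1B, 1-aligned)
25..28  -- padding (3B)
28..32  e  (4B, 4-aligned)
32..36  b  (4B, 4-aligned)
36..44  a  (8B, 4-aligned)
sizeof = 44, alignof = 4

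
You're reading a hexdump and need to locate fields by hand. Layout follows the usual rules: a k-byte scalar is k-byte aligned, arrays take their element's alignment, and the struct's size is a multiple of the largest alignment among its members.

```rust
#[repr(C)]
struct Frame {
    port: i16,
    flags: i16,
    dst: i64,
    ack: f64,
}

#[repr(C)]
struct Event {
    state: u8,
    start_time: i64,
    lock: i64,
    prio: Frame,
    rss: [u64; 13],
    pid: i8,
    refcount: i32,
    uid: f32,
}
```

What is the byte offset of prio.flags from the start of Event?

Frame: 0..2  port  (2B, 2-aligned); 2..4  flags  (2B, 2-aligned); 4..8  -- padding (4B); 8..16  dst  (8B, 8-aligned); 16..24  ack  (8B, 8-aligned); sizeof = 24, alignof = 8
0..1  state  (1B, 1-aligned)
1..8  -- padding (7B)
8..16  start_time  (8B, 8-aligned)
16..24  lock  (8B, 8-aligned)
24..48  prio  (24B, 8-aligned)
within Frame: flags at 2
24 + 2 = 26

26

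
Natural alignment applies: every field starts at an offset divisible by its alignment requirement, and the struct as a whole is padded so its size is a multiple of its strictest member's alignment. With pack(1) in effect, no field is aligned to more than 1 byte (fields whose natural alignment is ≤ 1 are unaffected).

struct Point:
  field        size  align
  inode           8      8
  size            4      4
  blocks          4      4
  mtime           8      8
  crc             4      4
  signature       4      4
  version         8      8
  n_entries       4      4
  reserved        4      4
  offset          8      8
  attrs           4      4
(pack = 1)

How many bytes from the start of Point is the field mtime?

@0: inode [8B, align 1] → 8
@8: size [4B, align 1] → 12
@12: blocks [4B, align 1] → 16
@16: mtime [8B, align 1] → 24

16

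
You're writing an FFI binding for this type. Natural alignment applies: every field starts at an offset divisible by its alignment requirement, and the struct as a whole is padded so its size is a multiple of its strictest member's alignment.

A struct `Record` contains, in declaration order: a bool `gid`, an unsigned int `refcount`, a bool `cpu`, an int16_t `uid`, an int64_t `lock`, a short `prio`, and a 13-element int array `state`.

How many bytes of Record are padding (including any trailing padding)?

10

gid at 0 (size 1, align 1) → ends 1
pad 3 to align 4 for refcount
refcount at 4 (size 4, align 4) → ends 8
cpu at 8 (size 1, align 1) → ends 9
pad 1 to align 2 for uid
uid at 10 (size 2, align 2) → ends 12
pad 4 to align 8 for lock
lock at 16 (size 8, align 8) → ends 24
prio at 24 (size 2, align 2) → ends 26
pad 2 to align 4 for state
state at 28 (size 52, align 4) → ends 80
total 80 bytes, alignment 8
data bytes 70, size 80 → padding 10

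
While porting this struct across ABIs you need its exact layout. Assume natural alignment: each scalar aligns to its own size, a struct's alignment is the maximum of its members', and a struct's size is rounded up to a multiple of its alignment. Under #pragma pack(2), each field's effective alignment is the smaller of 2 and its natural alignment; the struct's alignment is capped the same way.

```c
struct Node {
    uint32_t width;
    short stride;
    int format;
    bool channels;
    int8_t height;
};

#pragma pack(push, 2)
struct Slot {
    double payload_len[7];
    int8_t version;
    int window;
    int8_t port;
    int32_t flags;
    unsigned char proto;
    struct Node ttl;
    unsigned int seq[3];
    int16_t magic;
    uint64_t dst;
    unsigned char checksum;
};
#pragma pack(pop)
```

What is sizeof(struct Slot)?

Node: width at 0 (size 4, align 4) → ends 4; stride at 4 (size 2, align 2) → ends 6; pad 2 to align 4 for format; format at 8 (size 4, align 4) → ends 12; channels at 12 (size 1, align 1) → ends 13; height at 13 (size 1, align 1) → ends 14; tail pad 2 to reach multiple of 4; total 16 bytes, alignment 4
payload_len at 0 (size 56, align 2) → ends 56
version at 56 (size 1, align 1) → ends 57
pad 1 to align 2 for window
window at 58 (size 4, align 2) → ends 62
port at 62 (size 1, align 1) → ends 63
pad 1 to align 2 for flags
flags at 64 (size 4, align 2) → ends 68
proto at 68 (size 1, align 1) → ends 69
pad 1 to align 2 for ttl
ttl at 70 (size 16, align 2) → ends 86
seq at 86 (size 12, align 2) → ends 98
magic at 98 (size 2, align 2) → ends 100
dst at 100 (size 8, align 2) → ends 108
checksum at 108 (size 1, align 1) → ends 109
tail pad 1 to reach multiple of 2
total 110 bytes, alignment 2

110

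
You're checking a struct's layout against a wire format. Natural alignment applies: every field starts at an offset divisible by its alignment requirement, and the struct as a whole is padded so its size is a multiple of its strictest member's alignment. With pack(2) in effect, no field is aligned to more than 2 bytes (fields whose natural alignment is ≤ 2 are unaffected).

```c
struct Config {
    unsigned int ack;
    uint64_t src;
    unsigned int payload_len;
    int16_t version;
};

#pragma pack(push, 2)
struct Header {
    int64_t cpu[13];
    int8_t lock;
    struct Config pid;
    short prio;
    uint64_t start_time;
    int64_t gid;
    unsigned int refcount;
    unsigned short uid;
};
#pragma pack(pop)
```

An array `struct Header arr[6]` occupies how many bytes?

Config: ack at 0 (size 4, align 4) → ends 4; pad 4 to align 8 for src; src at 8 (size 8, align 8) → ends 16; payload_len at 16 (size 4, align 4) → ends 20; version at 20 (size 2, align 2) → ends 22; tail pad 2 to reach multiple of 8; total 24 bytes, alignment 8
cpu at 0 (size 104, align 2) → ends 104
lock at 104 (size 1, align 1) → ends 105
pad 1 to align 2 for pid
pid at 106 (size 24, align 2) → ends 130
prio at 130 (size 2, align 2) → ends 132
start_time at 132 (size 8, align 2) → ends 140
gid at 140 (size 8, align 2) → ends 148
refcount at 148 (size 4, align 2) → ends 152
uid at 152 (size 2, align 2) → ends 154
total 154 bytes, alignment 2
array of 6: 6 × 154 = 924

924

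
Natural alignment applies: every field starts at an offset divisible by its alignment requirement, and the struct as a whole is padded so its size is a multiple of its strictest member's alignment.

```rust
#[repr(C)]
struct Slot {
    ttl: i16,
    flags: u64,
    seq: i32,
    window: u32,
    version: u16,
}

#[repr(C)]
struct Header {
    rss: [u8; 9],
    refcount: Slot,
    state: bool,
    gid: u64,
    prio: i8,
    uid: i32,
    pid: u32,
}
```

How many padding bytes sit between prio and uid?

3

Slot: 0..2  ttl  (2B, 2-aligned); 2..8  -- padding (6B); 8..16  flags  (8B, 8-aligned); 16..20  seq  (4B, 4-aligned); 20..24  window  (4B, 4-aligned); 24..26  version  (2B, 2-aligned); 26..32  -- tail padding (6B); sizeof = 32, alignof = 8
0..9  rss  (9B, 1-aligned)
9..16  -- padding (7B)
16..48  refcount  (32B, 8-aligned)
48..49  state  (1B, 1-aligned)
49..56  -- padding (7B)
56..64  gid  (8B, 8-aligned)
64..65  prio  (1B, 1-aligned)
65..68  -- padding (3B)
68..72  uid  (4B, 4-aligned)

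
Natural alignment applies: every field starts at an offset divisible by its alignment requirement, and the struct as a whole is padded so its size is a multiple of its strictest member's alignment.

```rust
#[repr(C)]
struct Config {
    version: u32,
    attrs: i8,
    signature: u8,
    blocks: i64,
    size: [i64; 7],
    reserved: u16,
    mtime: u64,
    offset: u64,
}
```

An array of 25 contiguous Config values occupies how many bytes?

2400

@0: version [4B, align 4] → 4
@4: attrs [1B, align 1] → 5
@5: signature [1B, align 1] → 6
+2 pad (align 8)
@8: blocks [8B, align 8] → 16
@16: size [56B, align 8] → 72
@72: reserved [2B, align 2] → 74
+6 pad (align 8)
@80: mtime [8B, align 8] → 88
@88: offset [8B, align 8] → 96
size 96, align 8
array of 25: 25 × 96 = 2400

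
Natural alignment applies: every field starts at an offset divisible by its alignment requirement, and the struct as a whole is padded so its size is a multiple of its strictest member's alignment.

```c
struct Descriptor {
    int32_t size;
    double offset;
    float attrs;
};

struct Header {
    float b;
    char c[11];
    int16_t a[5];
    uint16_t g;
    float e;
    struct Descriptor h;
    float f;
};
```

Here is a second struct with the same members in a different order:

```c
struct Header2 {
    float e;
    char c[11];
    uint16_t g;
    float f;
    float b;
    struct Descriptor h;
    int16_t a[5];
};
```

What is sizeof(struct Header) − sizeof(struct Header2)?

Descriptor: size at 0 (size 4, align 4) → ends 4; pad 4 to align 8 for offset; offset at 8 (size 8, align 8) → ends 16; attrs at 16 (size 4, align 4) → ends 20; tail pad 4 to reach multiple of 8; total 24 bytes, alignment 8
b at 0 (size 4, align 4) → ends 4
c at 4 (size 11, align 1) → ends 15
pad 1 to align 2 for a
a at 16 (size 10, align 2) → ends 26
g at 26 (size 2, align 2) → ends 28
e at 28 (size 4, align 4) → ends 32
h at 32 (size 24, align 8) → ends 56
f at 56 (size 4, align 4) → ends 60
tail pad 4 to reach multiple of 8
total 64 bytes, alignment 8
— Header2 —
e at 0 (size 4, align 4) → ends 4
c at 4 (size 11, align 1) → ends 15
pad 1 to align 2 for g
g at 16 (size 2, align 2) → ends 18
pad 2 to align 4 for f
f at 20 (size 4, align 4) → ends 24
b at 24 (size 4, align 4) → ends 28
pad 4 to align 8 for h
h at 32 (size 24, align 8) → ends 56
a at 56 (size 10, align 2) → ends 66
tail pad 6 to reach multiple of 8
total 72 bytes, alignment 8
64 − 72 = -8

-8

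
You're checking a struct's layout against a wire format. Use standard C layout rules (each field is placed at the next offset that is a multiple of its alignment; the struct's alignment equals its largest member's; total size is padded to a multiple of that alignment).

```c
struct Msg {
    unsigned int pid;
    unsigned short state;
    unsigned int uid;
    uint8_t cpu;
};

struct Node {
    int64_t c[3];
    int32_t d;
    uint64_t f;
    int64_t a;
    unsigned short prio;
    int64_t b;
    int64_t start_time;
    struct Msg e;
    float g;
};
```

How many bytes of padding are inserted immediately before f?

4

Msg: 0..4  pid  (4B, 4-aligned); 4..6  state  (2B, 2-aligned); 6..8  -- padding (2B); 8..12  uid  (4B, 4-aligned); 12..13  cpu  (1B, 1-aligned); 13..16  -- tail padding (3B); sizeof = 16, alignof = 4
0..24  c  (24B, 8-aligned)
24..28  d  (4B, 4-aligned)
28..32  -- padding (4B)
32..40  f  (8B, 8-aligned)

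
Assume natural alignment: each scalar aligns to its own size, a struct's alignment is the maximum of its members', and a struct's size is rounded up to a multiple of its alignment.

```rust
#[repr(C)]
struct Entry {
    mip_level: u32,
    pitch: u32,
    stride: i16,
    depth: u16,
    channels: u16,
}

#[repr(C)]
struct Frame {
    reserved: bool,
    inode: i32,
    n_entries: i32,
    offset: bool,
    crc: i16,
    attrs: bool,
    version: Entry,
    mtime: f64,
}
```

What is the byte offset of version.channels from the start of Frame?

Entry: @0: mip_level [4B, align 4] → 4; @4: pitch [4B, align 4] → 8; @8: stride [2B, align 2] → 10; @10: depth [2B, align 2] → 12; @12: channels [2B, align 2] → 14; +2 tail pad (align 4); size 16, align 4
@0: reserved [1B, align 1] → 1
+3 pad (align 4)
@4: inode [4B, align 4] → 8
@8: n_entries [4B, align 4] → 12
@12: offset [1B, align 1] → 13
+1 pad (align 2)
@14: crc [2B, align 2] → 16
@16: attrs [1B, align 1] → 17
+3 pad (align 4)
@20: version [16B, align 4] → 36
within Entry: channels at 12
20 + 12 = 32

32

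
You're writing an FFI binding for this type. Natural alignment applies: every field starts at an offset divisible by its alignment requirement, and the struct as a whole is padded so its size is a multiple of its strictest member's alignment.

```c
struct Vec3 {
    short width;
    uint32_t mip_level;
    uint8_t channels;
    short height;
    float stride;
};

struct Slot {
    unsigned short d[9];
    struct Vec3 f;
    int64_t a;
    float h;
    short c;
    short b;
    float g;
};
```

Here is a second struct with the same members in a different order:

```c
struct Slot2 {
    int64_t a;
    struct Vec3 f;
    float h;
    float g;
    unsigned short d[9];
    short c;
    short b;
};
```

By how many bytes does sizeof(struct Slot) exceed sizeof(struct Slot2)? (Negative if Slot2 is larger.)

8

Vec3: @0: width [2B, align 2] → 2; +2 pad (align 4); @4: mip_level [4B, align 4] → 8; @8: channels [1B, align 1] → 9; +1 pad (align 2); @10: height [2B, align 2] → 12; @12: stride [4B, align 4] → 16; size 16, align 4
@0: d [18B, align 2] → 18
+2 pad (align 4)
@20: f [16B, align 4] → 36
+4 pad (align 8)
@40: a [8B, align 8] → 48
@48: h [4B, align 4] → 52
@52: c [2B, align 2] → 54
@54: b [2B, align 2] → 56
@56: g [4B, align 4] → 60
+4 tail pad (align 8)
size 64, align 8
— Slot2 —
@0: a [8B, align 8] → 8
@8: f [16B, align 4] → 24
@24: h [4B, align 4] → 28
@28: g [4B, align 4] → 32
@32: d [18B, align 2] → 50
@50: c [2B, align 2] → 52
@52: b [2B, align 2] → 54
+2 tail pad (align 8)
size 56, align 8
64 − 56 = 8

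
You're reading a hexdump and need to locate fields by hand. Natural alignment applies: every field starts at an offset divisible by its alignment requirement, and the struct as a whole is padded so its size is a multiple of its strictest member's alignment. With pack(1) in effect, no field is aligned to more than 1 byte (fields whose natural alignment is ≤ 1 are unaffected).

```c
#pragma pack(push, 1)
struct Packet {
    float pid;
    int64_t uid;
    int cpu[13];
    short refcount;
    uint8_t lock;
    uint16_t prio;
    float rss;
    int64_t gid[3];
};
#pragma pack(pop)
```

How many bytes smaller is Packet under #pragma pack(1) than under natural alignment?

7

natural layout:
  0..4  pid  (4B, 4-aligned)
  4..8  -- padding (4B)
  8..16  uid  (8B, 8-aligned)
  16..68  cpu  (52B, 4-aligned)
  68..70  refcount  (2B, 2-aligned)
  70..71  lock  (1B, 1-aligned)
  71..72  -- padding (1B)
  72..74  prio  (2B, 2-aligned)
  74..76  -- padding (2B)
  76..80  rss  (4B, 4-aligned)
  80..104  gid  (24B, 8-aligned)
  sizeof = 104, alignof = 8
packed(1) layout:
  0..4  pid  (4B, 1-aligned)
  4..12  uid  (8B, 1-aligned)
  12..64  cpu  (52B, 1-aligned)
  64..66  refcount  (2B, 1-aligned)
  66..67  lock  (1B, 1-aligned)
  67..69  prio  (2B, 1-aligned)
  69..73  rss  (4B, 1-aligned)
  73..97  gid  (24B, 1-aligned)
  sizeof = 97, alignof = 1
104 − 97 = 7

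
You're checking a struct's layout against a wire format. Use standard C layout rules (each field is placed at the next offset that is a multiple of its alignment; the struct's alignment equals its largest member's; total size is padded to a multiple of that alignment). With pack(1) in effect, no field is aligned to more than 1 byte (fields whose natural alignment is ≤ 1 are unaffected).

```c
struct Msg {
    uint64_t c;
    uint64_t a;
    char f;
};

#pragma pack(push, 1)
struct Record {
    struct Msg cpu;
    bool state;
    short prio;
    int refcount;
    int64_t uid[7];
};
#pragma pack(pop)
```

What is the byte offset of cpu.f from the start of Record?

Msg: 0..8  c  (8B, 8-aligned); 8..16  a  (8B, 8-aligned); 16..17  f  (1B, 1-aligned); 17..24  -- tail padding (7B); sizeof = 24, alignof = 8
0..24  cpu  (24B, 1-aligned)
within Msg: f at 16
0 + 16 = 16

16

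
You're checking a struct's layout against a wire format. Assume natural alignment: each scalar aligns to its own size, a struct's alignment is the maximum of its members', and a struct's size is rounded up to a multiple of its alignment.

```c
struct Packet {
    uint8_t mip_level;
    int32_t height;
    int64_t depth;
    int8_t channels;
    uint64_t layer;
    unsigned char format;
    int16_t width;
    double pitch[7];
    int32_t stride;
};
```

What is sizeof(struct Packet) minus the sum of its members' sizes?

19

mip_level at 0 (size 1, align 1) → ends 1
pad 3 to align 4 for height
height at 4 (size 4, align 4) → ends 8
depth at 8 (size 8, align 8) → ends 16
channels at 16 (size 1, align 1) → ends 17
pad 7 to align 8 for layer
layer at 24 (size 8, align 8) → ends 32
format at 32 (size 1, align 1) → ends 33
pad 1 to align 2 for width
width at 34 (size 2, align 2) → ends 36
pad 4 to align 8 for pitch
pitch at 40 (size 56, align 8) → ends 96
stride at 96 (size 4, align 4) → ends 100
tail pad 4 to reach multiple of 8
total 104 bytes, alignment 8
data bytes 85, size 104 → padding 19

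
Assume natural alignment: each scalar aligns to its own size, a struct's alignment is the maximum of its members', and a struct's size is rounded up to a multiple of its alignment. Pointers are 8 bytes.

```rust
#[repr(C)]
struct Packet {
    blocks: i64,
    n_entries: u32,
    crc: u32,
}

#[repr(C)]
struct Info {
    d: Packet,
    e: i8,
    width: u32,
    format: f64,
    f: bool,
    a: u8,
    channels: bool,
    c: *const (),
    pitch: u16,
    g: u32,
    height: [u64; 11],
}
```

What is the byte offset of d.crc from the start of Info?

12

Packet: 0..8  blocks  (8B, 8-aligned); 8..12  n_entries  (4B, 4-aligned); 12..16  crc  (4B, 4-aligned); sizeof = 16, alignof = 8
0..16  d  (16B, 8-aligned)
within Packet: crc at 12
0 + 12 = 12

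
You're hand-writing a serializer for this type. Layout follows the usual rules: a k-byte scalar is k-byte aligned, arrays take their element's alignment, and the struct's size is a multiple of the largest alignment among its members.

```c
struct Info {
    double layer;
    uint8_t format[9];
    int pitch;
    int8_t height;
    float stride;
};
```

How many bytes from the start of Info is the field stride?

0..8  layer  (8B, 8-aligned)
8..17  format  (9B, 1-aligned)
17..20  -- padding (3B)
20..24  pitch  (4B, 4-aligned)
24..25  height  (1B, 1-aligned)
25..28  -- padding (3B)
28..32  stride  (4B, 4-aligned)

28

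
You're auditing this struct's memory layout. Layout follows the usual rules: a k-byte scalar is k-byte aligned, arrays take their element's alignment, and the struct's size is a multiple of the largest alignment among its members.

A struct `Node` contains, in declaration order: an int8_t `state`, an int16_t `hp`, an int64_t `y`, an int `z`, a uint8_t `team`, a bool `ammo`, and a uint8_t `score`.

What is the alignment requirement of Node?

member alignments: state=1, hp=2, y=8, z=4, team=1, ammo=1, score=1
max = 8

8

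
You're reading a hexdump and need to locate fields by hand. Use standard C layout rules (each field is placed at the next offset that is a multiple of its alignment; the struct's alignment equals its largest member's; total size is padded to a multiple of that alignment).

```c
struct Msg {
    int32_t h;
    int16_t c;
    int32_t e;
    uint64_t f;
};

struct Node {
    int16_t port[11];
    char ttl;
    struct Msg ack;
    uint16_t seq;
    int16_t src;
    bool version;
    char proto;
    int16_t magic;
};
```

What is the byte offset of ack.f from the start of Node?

40

Msg: @0: h [4B, align 4] → 4; @4: c [2B, align 2] → 6; +2 pad (align 4); @8: e [4B, align 4] → 12; +4 pad (align 8); @16: f [8B, align 8] → 24; size 24, align 8
@0: port [22B, align 2] → 22
@22: ttl [1B, align 1] → 23
+1 pad (align 8)
@24: ack [24B, align 8] → 48
within Msg: f at 16
24 + 16 = 40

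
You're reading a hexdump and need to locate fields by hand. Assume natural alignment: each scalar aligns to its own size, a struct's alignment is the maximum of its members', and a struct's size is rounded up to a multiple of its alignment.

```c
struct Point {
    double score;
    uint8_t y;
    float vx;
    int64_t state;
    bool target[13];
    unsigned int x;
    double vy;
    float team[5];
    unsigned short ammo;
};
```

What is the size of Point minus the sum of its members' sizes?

score at 0 (size 8, align 8) → ends 8
y at 8 (size 1, align 1) → ends 9
pad 3 to align 4 for vx
vx at 12 (size 4, align 4) → ends 16
state at 16 (size 8, align 8) → ends 24
target at 24 (size 13, align 1) → ends 37
pad 3 to align 4 for x
x at 40 (size 4, align 4) → ends 44
pad 4 to align 8 for vy
vy at 48 (size 8, align 8) → ends 56
team at 56 (size 20, align 4) → ends 76
ammo at 76 (size 2, align 2) → ends 78
tail pad 2 to reach multiple of 8
total 80 bytes, alignment 8
data bytes 68, size 80 → padding 12

12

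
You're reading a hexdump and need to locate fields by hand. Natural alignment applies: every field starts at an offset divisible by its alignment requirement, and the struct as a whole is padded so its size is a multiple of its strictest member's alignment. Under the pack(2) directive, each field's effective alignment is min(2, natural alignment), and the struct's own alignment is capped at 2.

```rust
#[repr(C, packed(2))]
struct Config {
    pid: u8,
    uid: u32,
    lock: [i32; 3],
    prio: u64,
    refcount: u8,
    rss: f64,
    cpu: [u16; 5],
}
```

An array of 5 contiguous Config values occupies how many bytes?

pid at 0 (size 1, align 1) → ends 1
pad 1 to align 2 for uid
uid at 2 (size 4, align 2) → ends 6
lock at 6 (size 12, align 2) → ends 18
prio at 18 (size 8, align 2) → ends 26
refcount at 26 (size 1, align 1) → ends 27
pad 1 to align 2 for rss
rss at 28 (size 8, align 2) → ends 36
cpu at 36 (size 10, align 2) → ends 46
total 46 bytes, alignment 2
array of 5: 5 × 46 = 230

230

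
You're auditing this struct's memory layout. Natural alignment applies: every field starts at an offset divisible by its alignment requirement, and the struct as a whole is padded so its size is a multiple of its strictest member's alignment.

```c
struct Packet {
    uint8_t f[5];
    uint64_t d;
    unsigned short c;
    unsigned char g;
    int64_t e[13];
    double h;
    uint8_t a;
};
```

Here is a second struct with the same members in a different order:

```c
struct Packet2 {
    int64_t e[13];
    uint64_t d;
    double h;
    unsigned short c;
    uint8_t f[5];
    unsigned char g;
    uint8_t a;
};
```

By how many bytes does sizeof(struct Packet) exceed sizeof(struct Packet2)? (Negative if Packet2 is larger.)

8

f at 0 (size 5, align 1) → ends 5
pad 3 to align 8 for d
d at 8 (size 8, align 8) → ends 16
c at 16 (size 2, align 2) → ends 18
g at 18 (size 1, align 1) → ends 19
pad 5 to align 8 for e
e at 24 (size 104, align 8) → ends 128
h at 128 (size 8, align 8) → ends 136
a at 136 (size 1, align 1) → ends 137
tail pad 7 to reach multiple of 8
total 144 bytes, alignment 8
— Packet2 —
e at 0 (size 104, align 8) → ends 104
d at 104 (size 8, align 8) → ends 112
h at 112 (size 8, align 8) → ends 120
c at 120 (size 2, align 2) → ends 122
f at 122 (size 5, align 1) → ends 127
g at 127 (size 1, align 1) → ends 128
a at 128 (size 1, align 1) → ends 129
tail pad 7 to reach multiple of 8
total 136 bytes, alignment 8
144 − 136 = 8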